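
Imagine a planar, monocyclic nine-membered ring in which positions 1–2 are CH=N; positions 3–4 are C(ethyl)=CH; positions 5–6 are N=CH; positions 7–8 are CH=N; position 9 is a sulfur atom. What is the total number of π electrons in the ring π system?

Every ring atom contributes a p orbital perpendicular to the ring (the double-bond atoms are sp², each contributing one p electron; each sp² =N– keeps its lone pair in-plane and puts one electron into the π system; the sulfur donates one lone pair from its p orbital), so the π system is cyclic and fully conjugated.
Counting π electrons: 4 × 2 = 8 from the double-bond units + 2 from the S atom = 10.

10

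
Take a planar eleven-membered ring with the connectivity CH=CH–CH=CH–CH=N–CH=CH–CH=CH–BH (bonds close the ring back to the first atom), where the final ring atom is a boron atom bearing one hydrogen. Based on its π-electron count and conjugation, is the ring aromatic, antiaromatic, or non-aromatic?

Check conjugation: every atom in a ring double bond is sp² and brings one electron to the p orbital; the doubly-bonded nitrogens are pyridine-type — their lone pairs lie in the ring plane, leaving one electron in the p orbital; the boron has an empty p orbital — every position has a p orbital, so the cyclic π system is continuous.
Tallying contributions gives 5 × 2 = 10 from the double-bond units + 0 from the BH atom = 10.
That gives a 4n+2 count (10, n = 2).

Aromatic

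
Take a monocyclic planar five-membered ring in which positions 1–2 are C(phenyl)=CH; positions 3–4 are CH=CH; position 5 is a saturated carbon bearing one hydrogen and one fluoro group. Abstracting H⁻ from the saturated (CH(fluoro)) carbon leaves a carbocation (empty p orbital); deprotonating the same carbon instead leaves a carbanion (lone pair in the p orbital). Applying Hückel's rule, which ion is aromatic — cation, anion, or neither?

The anion

In either ion the ring is fully conjugated: every atom, including the new sp² carbon, supplies a p orbital.
Cation: 2 × 2 + 0 = 4 π electrons → 4(1), antiaromatic.
Anion: 2 × 2 + 2 = 6 π electrons → 4(1)+2, aromatic.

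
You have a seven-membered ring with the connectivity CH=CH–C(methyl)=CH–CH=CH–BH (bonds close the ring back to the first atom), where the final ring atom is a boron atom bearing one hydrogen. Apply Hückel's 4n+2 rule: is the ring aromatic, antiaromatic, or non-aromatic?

Every ring atom contributes a p orbital perpendicular to the ring (each doubly-bonded ring atom is sp² with one p-orbital electron; the boron has an empty p orbital), so the π system is cyclic and fully conjugated.
Counting π electrons: 3 × 2 = 6 from the double-bond units + 0 from the BH atom = 6.
Since 6 = 4·1 + 2, the ring meets the 4n+2 criterion.

Aromatic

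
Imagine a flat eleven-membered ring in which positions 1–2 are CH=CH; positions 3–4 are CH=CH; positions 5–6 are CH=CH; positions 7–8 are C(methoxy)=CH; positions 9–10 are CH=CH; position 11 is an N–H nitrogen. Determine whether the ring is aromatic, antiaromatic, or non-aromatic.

The p orbitals form a continuous loop: each doubly-bonded ring atom is sp² with one p-orbital electron; the pyrrole-type nitrogen donates its lone pair from the p orbital. The ring is fully conjugated.
Adding the contributions, 5 × 2 = 10 from the double-bond units + 2 from the NH atom = 12.
12 is a 4n count (n = 3), so the planar conjugated ring is antiaromatic.

Antiaromatic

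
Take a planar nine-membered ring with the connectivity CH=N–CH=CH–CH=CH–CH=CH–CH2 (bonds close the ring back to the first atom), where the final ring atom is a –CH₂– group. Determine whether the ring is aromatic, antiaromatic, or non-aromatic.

Because the tetrahedral CH₂ carbon is sp³ and has no p orbital in the ring π system at the CH2 position, the π system cannot extend all the way around the ring.
A ring that is not fully conjugated cannot be aromatic or antiaromatic regardless of its π-electron count.

Non-aromatic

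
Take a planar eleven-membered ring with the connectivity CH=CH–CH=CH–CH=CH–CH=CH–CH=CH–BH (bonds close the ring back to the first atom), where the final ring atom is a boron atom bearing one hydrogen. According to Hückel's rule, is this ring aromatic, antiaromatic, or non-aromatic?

Aromatic

All ring atoms are sp² and supply a p orbital to the ring (every atom in a ring double bond is sp² and brings one electron to the p orbital; the boron has an empty p orbital); the conjugation is uninterrupted.
Tallying contributions gives 5 × 2 = 10 from the double-bond units + 0 from the BH atom = 10.
10 = 4(2) + 2, which satisfies Hückel's 4n+2 rule.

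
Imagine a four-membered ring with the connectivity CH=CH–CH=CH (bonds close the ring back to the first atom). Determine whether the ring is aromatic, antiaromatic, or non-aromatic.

Check conjugation: each doubly-bonded ring atom is sp² with one p-orbital electron — every position has a p orbital, so the cyclic π system is continuous.
Counting π electrons: 2 × 2 = 4 from the 2 double-bond units.
With 4 = 4·1 π electrons, Hückel's rule classifies the planar ring as antiaromatic.
This is cyclobutadiene.

Antiaromatic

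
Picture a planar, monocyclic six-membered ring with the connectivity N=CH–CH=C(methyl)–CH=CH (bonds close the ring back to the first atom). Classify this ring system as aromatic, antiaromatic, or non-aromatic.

Aromatic

All ring atoms are sp² and supply a p orbital to the ring (every atom in a ring double bond is sp² and brings one electron to the p orbital; the doubly-bonded nitrogens are pyridine-type — their lone pairs lie in the ring plane, leaving one electron in the p orbital); the conjugation is uninterrupted.
π-electron count: 3 × 2 = 6 from the 3 double-bond units.
6 = 4(1) + 2, which satisfies Hückel's 4n+2 rule.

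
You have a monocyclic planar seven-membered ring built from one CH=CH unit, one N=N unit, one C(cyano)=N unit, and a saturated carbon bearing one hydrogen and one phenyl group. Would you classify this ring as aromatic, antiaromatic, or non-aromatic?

The CH(phenyl) carbon is saturated: that saturated carbon is sp³ and has no p orbital in the ring π system. Conjugation is not continuous around the ring.
Hückel's rule only applies to fully conjugated rings, so this one is simply non-aromatic.

Non-aromatic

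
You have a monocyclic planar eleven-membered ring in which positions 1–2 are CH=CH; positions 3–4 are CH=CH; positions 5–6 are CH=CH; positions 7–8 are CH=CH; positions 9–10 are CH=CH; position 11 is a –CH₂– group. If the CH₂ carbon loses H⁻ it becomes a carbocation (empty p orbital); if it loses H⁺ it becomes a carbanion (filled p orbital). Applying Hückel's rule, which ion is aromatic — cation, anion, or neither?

Both ions have a continuous loop of p orbitals — each ring atom is sp².
Cation: 5 × 2 + 0 = 10 π electrons → 4(2)+2, aromatic.
Anion: 5 × 2 + 2 = 12 π electrons → 4(3), antiaromatic.

The cation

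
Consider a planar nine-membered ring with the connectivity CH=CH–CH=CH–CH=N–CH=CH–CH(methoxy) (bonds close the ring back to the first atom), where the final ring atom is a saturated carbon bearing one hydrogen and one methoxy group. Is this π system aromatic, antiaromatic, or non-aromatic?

Non-aromatic

The CH(methoxy) carbon is saturated: that saturated carbon is sp³ and has no p orbital in the ring π system. Conjugation is not continuous around the ring.
A ring that is not fully conjugated cannot be aromatic or antiaromatic regardless of its π-electron count.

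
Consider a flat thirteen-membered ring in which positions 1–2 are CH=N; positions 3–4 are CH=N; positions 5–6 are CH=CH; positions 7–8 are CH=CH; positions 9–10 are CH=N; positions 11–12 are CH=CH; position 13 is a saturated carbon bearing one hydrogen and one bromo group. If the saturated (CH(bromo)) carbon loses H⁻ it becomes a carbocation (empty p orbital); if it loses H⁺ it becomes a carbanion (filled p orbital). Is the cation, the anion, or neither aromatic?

The anion

Both ions have a continuous loop of p orbitals — each ring atom is sp².
Cation: 6 × 2 + 0 = 12 π electrons → 4(3), antiaromatic.
Anion: 6 × 2 + 2 = 14 π electrons → 4(3)+2, aromatic.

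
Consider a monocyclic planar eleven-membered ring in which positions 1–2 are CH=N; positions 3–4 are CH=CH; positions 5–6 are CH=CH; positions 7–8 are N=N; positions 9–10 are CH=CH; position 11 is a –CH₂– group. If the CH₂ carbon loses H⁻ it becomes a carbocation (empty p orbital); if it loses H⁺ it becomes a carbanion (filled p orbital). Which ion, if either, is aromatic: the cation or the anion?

Once that carbon is sp², every ring atom has a p orbital and both ions are fully conjugated.
Cation: 5 × 2 + 0 = 10 π electrons → 4(2)+2, aromatic.
Anion: 5 × 2 + 2 = 12 π electrons → 4(3), antiaromatic.

The cation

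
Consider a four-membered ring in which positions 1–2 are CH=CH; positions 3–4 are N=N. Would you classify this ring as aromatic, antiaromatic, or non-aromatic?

Antiaromatic

The p orbitals form a continuous loop: every atom in a ring double bond is sp² and brings one electron to the p orbital; each =N– nitrogen is pyridine-type (lone pair in the sp² plane, one electron in the p orbital). The ring is fully conjugated.
Tallying contributions gives 2 × 2 = 4 from the 2 double-bond units.
With 4 = 4·1 π electrons, Hückel's rule classifies the planar ring as antiaromatic.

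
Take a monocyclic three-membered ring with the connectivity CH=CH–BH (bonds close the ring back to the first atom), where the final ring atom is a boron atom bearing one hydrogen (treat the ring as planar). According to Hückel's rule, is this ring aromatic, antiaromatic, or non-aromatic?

Aromatic

Every ring atom contributes a p orbital perpendicular to the ring (the double-bond atoms are sp², each contributing one p electron; the boron has an empty p orbital), so the π system is cyclic and fully conjugated.
Adding the contributions, 1 × 2 = 2 from the double-bond unit + 0 from the BH atom = 2.
With 2 π electrons (n = 0), the Hückel 4n+2 condition holds.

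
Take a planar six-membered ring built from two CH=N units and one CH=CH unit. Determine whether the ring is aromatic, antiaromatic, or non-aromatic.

All ring atoms are sp² and supply a p orbital to the ring (each doubly-bonded ring atom is sp² with one p-orbital electron; each sp² =N– keeps its lone pair in-plane and puts one electron into the π system); the conjugation is uninterrupted.
π-electron count: 3 × 2 = 6 from the 3 double-bond units.
6 = 4(1) + 2, which satisfies Hückel's 4n+2 rule.

Aromatic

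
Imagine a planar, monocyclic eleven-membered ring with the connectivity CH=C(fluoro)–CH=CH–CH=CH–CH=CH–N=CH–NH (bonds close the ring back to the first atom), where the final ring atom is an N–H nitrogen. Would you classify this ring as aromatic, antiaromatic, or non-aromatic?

Antiaromatic

All ring atoms are sp² and supply a p orbital to the ring (every atom in a ring double bond is sp² and brings one electron to the p orbital; each =N– nitrogen is pyridine-type (lone pair in the sp² plane, one electron in the p orbital); the pyrrole-type nitrogen donates its lone pair from the p orbital); the conjugation is uninterrupted.
π-electron count: 5 × 2 = 10 from the double-bond units + 2 from the NH atom = 12.
A 4n π count (12, n = 3) in a planar conjugated ring means antiaromatic.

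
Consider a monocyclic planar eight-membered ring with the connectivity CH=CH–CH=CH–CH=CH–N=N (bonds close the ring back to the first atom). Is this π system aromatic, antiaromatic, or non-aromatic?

Antiaromatic

All ring atoms are sp² and supply a p orbital to the ring (every atom in a ring double bond is sp² and brings one electron to the p orbital; the doubly-bonded nitrogens are pyridine-type — their lone pairs lie in the ring plane, leaving one electron in the p orbital); the conjugation is uninterrupted.
Counting π electrons: 4 × 2 = 8 from the 4 double-bond units.
With 8 = 4·2 π electrons, Hückel's rule classifies the planar ring as antiaromatic.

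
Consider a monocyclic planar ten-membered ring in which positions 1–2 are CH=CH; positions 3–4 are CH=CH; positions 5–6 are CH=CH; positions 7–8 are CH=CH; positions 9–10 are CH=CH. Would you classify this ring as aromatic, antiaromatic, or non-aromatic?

The p orbitals form a continuous loop: every atom in a ring double bond is sp² and brings one electron to the p orbital. The ring is fully conjugated.
Adding the contributions, 5 × 2 = 10 from the 5 double-bond units.
10 = 4(2) + 2, which satisfies Hückel's 4n+2 rule.

Aromatic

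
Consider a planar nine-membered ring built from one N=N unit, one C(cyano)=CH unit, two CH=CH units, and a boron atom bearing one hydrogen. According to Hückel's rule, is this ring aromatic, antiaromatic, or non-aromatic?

Antiaromatic

Every ring atom contributes a p orbital perpendicular to the ring (every atom in a ring double bond is sp² and brings one electron to the p orbital; each sp² =N– keeps its lone pair in-plane and puts one electron into the π system; the boron has an empty p orbital), so the π system is cyclic and fully conjugated.
Counting π electrons: 4 × 2 = 8 from the double-bond units + 0 from the BH atom = 8.
A 4n π count (8, n = 2) in a planar conjugated ring means antiaromatic.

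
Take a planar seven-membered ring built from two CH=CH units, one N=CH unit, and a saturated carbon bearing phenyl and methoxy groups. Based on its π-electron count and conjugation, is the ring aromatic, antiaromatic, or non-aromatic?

The C(phenyl)(methoxy) carbon is saturated: that saturated carbon is sp³ and has no p orbital in the ring π system. Conjugation is not continuous around the ring.
Hückel's rule only applies to fully conjugated rings, so this one is simply non-aromatic.

Non-aromatic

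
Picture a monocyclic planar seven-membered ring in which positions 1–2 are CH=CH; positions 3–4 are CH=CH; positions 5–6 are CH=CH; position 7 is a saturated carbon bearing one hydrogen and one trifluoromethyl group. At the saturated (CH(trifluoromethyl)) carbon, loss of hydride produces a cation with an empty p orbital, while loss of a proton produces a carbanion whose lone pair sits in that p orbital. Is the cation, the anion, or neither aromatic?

Both ions have a continuous loop of p orbitals — each ring atom is sp².
Cation: 3 × 2 + 0 = 6 π electrons → 4(1)+2, aromatic.
Anion: 3 × 2 + 2 = 8 π electrons → 4(2), antiaromatic.

The cation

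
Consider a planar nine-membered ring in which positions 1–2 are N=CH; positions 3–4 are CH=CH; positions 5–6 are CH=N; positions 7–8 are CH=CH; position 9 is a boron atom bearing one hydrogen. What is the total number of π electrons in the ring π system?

The p orbitals form a continuous loop: every atom in a ring double bond is sp² and brings one electron to the p orbital; each =N– nitrogen is pyridine-type (lone pair in the sp² plane, one electron in the p orbital); the boron has an empty p orbital. The ring is fully conjugated.
π-electron count: 4 × 2 = 8 from the double-bond units + 0 from the BH atom = 8.

8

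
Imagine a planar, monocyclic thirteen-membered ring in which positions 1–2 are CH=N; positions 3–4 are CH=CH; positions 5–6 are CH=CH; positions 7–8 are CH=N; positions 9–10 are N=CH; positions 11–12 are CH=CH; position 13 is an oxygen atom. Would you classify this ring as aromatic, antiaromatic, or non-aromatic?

Aromatic

The p orbitals form a continuous loop: the double-bond atoms are sp², each contributing one p electron; each sp² =N– keeps its lone pair in-plane and puts one electron into the π system; the oxygen donates one lone pair from its p orbital. The ring is fully conjugated.
Tallying contributions gives 6 × 2 = 12 from the double-bond units + 2 from the O atom = 14.
That gives a 4n+2 count (14, n = 3).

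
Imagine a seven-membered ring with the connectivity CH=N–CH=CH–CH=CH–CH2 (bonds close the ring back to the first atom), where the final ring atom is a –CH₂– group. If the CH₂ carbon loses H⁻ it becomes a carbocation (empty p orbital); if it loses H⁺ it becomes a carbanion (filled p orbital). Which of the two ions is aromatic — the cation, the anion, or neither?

Once that carbon is sp², every ring atom has a p orbital and both ions are fully conjugated.
Cation: 3 × 2 + 0 = 6 π electrons → 4(1)+2, aromatic.
Anion: 3 × 2 + 2 = 8 π electrons → 4(2), antiaromatic.

The cation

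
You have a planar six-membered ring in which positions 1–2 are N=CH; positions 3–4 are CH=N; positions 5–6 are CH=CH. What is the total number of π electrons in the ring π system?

6

Check conjugation: each doubly-bonded ring atom is sp² with one p-orbital electron; the doubly-bonded nitrogens are pyridine-type — their lone pairs lie in the ring plane, leaving one electron in the p orbital — every position has a p orbital, so the cyclic π system is continuous.
Tallying contributions gives 3 × 2 = 6 from the 3 double-bond units.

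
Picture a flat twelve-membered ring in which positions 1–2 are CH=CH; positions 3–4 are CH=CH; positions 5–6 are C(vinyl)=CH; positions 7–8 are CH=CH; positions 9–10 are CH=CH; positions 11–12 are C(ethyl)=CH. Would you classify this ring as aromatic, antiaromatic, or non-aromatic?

Antiaromatic

Check conjugation: each doubly-bonded ring atom is sp² with one p-orbital electron — every position has a p orbital, so the cyclic π system is continuous.
Tallying contributions gives 6 × 2 = 12 from the 6 double-bond units.
A 4n π count (12, n = 3) in a planar conjugated ring means antiaromatic.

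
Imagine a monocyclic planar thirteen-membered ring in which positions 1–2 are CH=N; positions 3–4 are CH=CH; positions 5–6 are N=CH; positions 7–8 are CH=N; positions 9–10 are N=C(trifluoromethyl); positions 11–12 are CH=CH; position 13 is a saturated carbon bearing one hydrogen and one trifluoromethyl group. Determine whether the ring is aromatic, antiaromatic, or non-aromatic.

The CH(trifluoromethyl) carbon is saturated: that saturated carbon is sp³ and has no p orbital in the ring π system. Conjugation is not continuous around the ring.
Broken conjugation rules out both aromaticity and antiaromaticity.

Non-aromatic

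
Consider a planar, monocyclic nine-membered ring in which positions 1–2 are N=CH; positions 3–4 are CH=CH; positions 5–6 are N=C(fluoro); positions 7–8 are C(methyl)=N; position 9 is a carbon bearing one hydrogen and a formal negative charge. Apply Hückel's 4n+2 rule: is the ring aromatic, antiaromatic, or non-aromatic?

Aromatic

The p orbitals form a continuous loop: each doubly-bonded ring atom is sp² with one p-orbital electron; each sp² =N– keeps its lone pair in-plane and puts one electron into the π system; the carbanion's lone pair occupies the p orbital. The ring is fully conjugated.
π-electron count: 4 × 2 = 8 from the double-bond units + 2 from the CH(-) atom = 10.
10 = 4(2) + 2, which satisfies Hückel's 4n+2 rule.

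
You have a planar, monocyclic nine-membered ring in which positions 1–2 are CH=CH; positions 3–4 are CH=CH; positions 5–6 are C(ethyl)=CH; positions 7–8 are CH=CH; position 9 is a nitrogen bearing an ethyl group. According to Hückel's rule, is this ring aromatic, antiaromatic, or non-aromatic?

The p orbitals form a continuous loop: the double-bond atoms are sp², each contributing one p electron; the pyrrole-type nitrogen donates its lone pair from the p orbital. The ring is fully conjugated.
Adding the contributions, 4 × 2 = 8 from the double-bond units + 2 from the N(ethyl) atom = 10.
That gives a 4n+2 count (10, n = 2).

Aromatic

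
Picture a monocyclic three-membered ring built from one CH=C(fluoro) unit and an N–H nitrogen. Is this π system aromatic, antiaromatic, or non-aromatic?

Antiaromatic

Every ring atom contributes a p orbital perpendicular to the ring (each doubly-bonded ring atom is sp² with one p-orbital electron; the pyrrole-type nitrogen donates its lone pair from the p orbital), so the π system is cyclic and fully conjugated.
π-electron count: 1 × 2 = 2 from the double-bond unit + 2 from the NH atom = 4.
4 = 4(1); a planar, fully conjugated 4n system is antiaromatic.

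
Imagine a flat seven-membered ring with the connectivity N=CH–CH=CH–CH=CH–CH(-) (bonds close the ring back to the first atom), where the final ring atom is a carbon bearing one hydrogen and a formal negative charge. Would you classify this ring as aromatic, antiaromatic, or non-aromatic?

Antiaromatic

The p orbitals form a continuous loop: every atom in a ring double bond is sp² and brings one electron to the p orbital; each =N– nitrogen is pyridine-type (lone pair in the sp² plane, one electron in the p orbital); the carbanion's lone pair occupies the p orbital. The ring is fully conjugated.
π-electron count: 3 × 2 = 6 from the double-bond units + 2 from the CH(-) atom = 8.
A 4n π count (8, n = 2) in a planar conjugated ring means antiaromatic.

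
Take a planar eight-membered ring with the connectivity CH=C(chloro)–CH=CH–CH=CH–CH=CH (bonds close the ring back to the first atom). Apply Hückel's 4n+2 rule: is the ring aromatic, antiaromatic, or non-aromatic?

All ring atoms are sp² and supply a p orbital to the ring (every atom in a ring double bond is sp² and brings one electron to the p orbital); the conjugation is uninterrupted.
Tallying contributions gives 4 × 2 = 8 from the 4 double-bond units.
With 8 = 4·2 π electrons, Hückel's rule classifies the planar ring as antiaromatic.

Antiaromatic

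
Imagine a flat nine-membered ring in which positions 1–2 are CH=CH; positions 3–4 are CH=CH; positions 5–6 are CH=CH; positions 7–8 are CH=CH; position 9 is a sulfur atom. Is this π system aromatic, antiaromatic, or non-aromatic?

Aromatic

Every ring atom contributes a p orbital perpendicular to the ring (every atom in a ring double bond is sp² and brings one electron to the p orbital; the sulfur donates one lone pair from its p orbital), so the π system is cyclic and fully conjugated.
Counting π electrons: 4 × 2 = 8 from the double-bond units + 2 from the S atom = 10.
With 10 π electrons (n = 2), the Hückel 4n+2 condition holds.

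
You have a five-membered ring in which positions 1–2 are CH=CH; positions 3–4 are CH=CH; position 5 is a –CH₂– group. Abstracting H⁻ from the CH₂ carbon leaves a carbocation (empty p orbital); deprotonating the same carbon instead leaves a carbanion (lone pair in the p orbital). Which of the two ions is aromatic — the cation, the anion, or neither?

The anion

Both ions have a continuous loop of p orbitals — each ring atom is sp².
Cation: 2 × 2 + 0 = 4 π electrons → 4(1), antiaromatic.
Anion: 2 × 2 + 2 = 6 π electrons → 4(1)+2, aromatic.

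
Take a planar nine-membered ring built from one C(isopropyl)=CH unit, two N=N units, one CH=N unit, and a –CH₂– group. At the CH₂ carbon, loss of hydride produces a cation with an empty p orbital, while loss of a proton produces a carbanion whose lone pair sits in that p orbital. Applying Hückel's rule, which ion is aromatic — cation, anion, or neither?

The anion

Both ions have a continuous loop of p orbitals — each ring atom is sp².
Cation: 4 × 2 + 0 = 8 π electrons → 4(2), antiaromatic.
Anion: 4 × 2 + 2 = 10 π electrons → 4(2)+2, aromatic.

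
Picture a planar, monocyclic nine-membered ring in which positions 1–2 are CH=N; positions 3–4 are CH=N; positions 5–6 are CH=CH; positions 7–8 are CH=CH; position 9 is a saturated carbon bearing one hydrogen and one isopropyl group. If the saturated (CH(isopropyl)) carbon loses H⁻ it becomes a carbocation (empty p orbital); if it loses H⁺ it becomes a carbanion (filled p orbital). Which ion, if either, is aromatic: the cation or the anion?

The anion

Both ions have a continuous loop of p orbitals — each ring atom is sp².
Cation: 4 × 2 + 0 = 8 π electrons → 4(2), antiaromatic.
Anion: 4 × 2 + 2 = 10 π electrons → 4(2)+2, aromatic.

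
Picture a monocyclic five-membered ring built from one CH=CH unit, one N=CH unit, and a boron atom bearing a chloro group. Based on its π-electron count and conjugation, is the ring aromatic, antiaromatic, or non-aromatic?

Antiaromatic

Check conjugation: every atom in a ring double bond is sp² and brings one electron to the p orbital; each sp² =N– keeps its lone pair in-plane and puts one electron into the π system; the boron has an empty p orbital — every position has a p orbital, so the cyclic π system is continuous.
Tallying contributions gives 2 × 2 = 4 from the double-bond units + 0 from the B(chloro) atom = 4.
A 4n π count (4, n = 1) in a planar conjugated ring means antiaromatic.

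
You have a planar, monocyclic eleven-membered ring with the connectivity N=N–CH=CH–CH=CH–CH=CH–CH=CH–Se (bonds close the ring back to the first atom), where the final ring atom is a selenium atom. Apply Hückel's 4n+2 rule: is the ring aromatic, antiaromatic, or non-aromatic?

Antiaromatic

Every ring atom contributes a p orbital perpendicular to the ring (every atom in a ring double bond is sp² and brings one electron to the p orbital; the doubly-bonded nitrogens are pyridine-type — their lone pairs lie in the ring plane, leaving one electron in the p orbital; the selenium donates one lone pair from its p orbital), so the π system is cyclic and fully conjugated.
Tallying contributions gives 5 × 2 = 10 from the double-bond units + 2 from the Se atom = 12.
A 4n π count (12, n = 3) in a planar conjugated ring means antiaromatic.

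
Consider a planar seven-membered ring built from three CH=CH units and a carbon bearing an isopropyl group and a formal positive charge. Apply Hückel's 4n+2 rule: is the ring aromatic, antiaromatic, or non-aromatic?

The p orbitals form a continuous loop: the double-bond atoms are sp², each contributing one p electron; the carbocation has an empty p orbital. The ring is fully conjugated.
Counting π electrons: 3 × 2 = 6 from the double-bond units + 0 from the C(isopropyl)(+) atom = 6.
With 6 π electrons (n = 1), the Hückel 4n+2 condition holds.

Aromatic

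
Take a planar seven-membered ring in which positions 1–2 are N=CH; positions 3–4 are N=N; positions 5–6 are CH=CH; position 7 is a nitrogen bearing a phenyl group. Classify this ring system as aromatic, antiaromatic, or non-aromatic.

Antiaromatic

Every ring atom contributes a p orbital perpendicular to the ring (the double-bond atoms are sp², each contributing one p electron; each sp² =N– keeps its lone pair in-plane and puts one electron into the π system; the pyrrole-type nitrogen donates its lone pair from the p orbital), so the π system is cyclic and fully conjugated.
Adding the contributions, 3 × 2 = 6 from the double-bond units + 2 from the N(phenyl) atom = 8.
8 = 4(2); a planar, fully conjugated 4n system is antiaromatic.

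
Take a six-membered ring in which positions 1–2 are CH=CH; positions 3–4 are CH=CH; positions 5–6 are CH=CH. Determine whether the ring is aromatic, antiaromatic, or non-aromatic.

The p orbitals form a continuous loop: every atom in a ring double bond is sp² and brings one electron to the p orbital. The ring is fully conjugated.
π-electron count: 3 × 2 = 6 from the 3 double-bond units.
6 = 4(1) + 2, which satisfies Hückel's 4n+2 rule.
(The species described is benzene.)

Aromatic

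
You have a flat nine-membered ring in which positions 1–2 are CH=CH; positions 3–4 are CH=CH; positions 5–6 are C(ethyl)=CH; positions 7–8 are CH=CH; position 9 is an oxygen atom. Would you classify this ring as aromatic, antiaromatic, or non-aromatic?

Aromatic

The p orbitals form a continuous loop: every atom in a ring double bond is sp² and brings one electron to the p orbital; the oxygen donates one lone pair from its p orbital. The ring is fully conjugated.
Counting π electrons: 4 × 2 = 8 from the double-bond units + 2 from the O atom = 10.
That gives a 4n+2 count (10, n = 2).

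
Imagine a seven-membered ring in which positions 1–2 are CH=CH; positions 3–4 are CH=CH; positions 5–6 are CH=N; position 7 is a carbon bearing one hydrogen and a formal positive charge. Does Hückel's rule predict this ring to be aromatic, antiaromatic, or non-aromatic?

Check conjugation: each doubly-bonded ring atom is sp² with one p-orbital electron; each sp² =N– keeps its lone pair in-plane and puts one electron into the π system; the carbocation has an empty p orbital — every position has a p orbital, so the cyclic π system is continuous.
Tallying contributions gives 3 × 2 = 6 from the double-bond units + 0 from the CH(+) atom = 6.
That gives a 4n+2 count (6, n = 1).

Aromatic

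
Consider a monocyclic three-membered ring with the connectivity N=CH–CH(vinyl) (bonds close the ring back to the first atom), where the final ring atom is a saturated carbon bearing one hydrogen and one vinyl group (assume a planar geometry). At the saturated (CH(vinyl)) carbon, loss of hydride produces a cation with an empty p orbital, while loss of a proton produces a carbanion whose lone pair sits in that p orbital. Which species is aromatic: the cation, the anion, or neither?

In both ions every ring atom is sp² and contributes a p orbital, so both rings are fully conjugated.
Cation: 1 × 2 + 0 = 2 π electrons → 4(0)+2, aromatic.
Anion: 1 × 2 + 2 = 4 π electrons → 4(1), antiaromatic.

The cation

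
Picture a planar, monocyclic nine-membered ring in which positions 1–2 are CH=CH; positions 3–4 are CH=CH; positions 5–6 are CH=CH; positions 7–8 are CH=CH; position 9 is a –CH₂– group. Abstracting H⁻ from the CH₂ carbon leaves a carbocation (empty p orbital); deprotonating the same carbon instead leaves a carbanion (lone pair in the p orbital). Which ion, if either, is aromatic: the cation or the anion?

The anion

In both ions every ring atom is sp² and contributes a p orbital, so both rings are fully conjugated.
Cation: 4 × 2 + 0 = 8 π electrons → 4(2), antiaromatic.
Anion: 4 × 2 + 2 = 10 π electrons → 4(2)+2, aromatic.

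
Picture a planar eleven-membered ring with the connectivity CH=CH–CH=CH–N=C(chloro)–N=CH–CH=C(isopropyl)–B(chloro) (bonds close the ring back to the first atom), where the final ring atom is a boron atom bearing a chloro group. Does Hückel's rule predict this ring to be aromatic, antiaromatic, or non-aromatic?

Aromatic

Check conjugation: each doubly-bonded ring atom is sp² with one p-orbital electron; the doubly-bonded nitrogens are pyridine-type — their lone pairs lie in the ring plane, leaving one electron in the p orbital; the boron has an empty p orbital — every position has a p orbital, so the cyclic π system is continuous.
Adding the contributions, 5 × 2 = 10 from the double-bond units + 0 from the B(chloro) atom = 10.
Since 10 = 4·2 + 2, the ring meets the 4n+2 criterion.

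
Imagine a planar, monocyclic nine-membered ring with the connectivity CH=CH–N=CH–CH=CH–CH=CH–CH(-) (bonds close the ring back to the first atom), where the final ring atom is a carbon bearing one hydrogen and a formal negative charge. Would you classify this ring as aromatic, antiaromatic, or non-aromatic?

Aromatic

Every ring atom contributes a p orbital perpendicular to the ring (every atom in a ring double bond is sp² and brings one electron to the p orbital; each =N– nitrogen is pyridine-type (lone pair in the sp² plane, one electron in the p orbital); the carbanion's lone pair occupies the p orbital), so the π system is cyclic and fully conjugated.
Adding the contributions, 4 × 2 = 8 from the double-bond units + 2 from the CH(-) atom = 10.
That gives a 4n+2 count (10, n = 2).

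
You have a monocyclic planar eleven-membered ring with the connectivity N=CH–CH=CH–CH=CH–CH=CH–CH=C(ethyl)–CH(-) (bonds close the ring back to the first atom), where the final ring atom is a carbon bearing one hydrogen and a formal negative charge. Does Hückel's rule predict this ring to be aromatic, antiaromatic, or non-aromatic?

Antiaromatic

The p orbitals form a continuous loop: every atom in a ring double bond is sp² and brings one electron to the p orbital; each =N– nitrogen is pyridine-type (lone pair in the sp² plane, one electron in the p orbital); the carbanion's lone pair occupies the p orbital. The ring is fully conjugated.
Adding the contributions, 5 × 2 = 10 from the double-bond units + 2 from the CH(-) atom = 12.
12 = 4(3); a planar, fully conjugated 4n system is antiaromatic.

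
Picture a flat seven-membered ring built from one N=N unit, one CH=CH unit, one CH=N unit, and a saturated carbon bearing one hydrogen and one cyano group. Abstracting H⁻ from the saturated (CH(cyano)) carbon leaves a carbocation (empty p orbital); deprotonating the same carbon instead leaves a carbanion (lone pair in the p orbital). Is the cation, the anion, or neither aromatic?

Once that carbon is sp², every ring atom has a p orbital and both ions are fully conjugated.
Cation: 3 × 2 + 0 = 6 π electrons → 4(1)+2, aromatic.
Anion: 3 × 2 + 2 = 8 π electrons → 4(2), antiaromatic.

The cation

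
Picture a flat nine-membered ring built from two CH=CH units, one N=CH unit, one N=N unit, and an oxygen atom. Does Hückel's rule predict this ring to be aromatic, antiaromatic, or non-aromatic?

Aromatic

Check conjugation: every atom in a ring double bond is sp² and brings one electron to the p orbital; the doubly-bonded nitrogens are pyridine-type — their lone pairs lie in the ring plane, leaving one electron in the p orbital; the oxygen donates one lone pair from its p orbital — every position has a p orbital, so the cyclic π system is continuous.
Adding the contributions, 4 × 2 = 8 from the double-bond units + 2 from the O atom = 10.
That gives a 4n+2 count (10, n = 2).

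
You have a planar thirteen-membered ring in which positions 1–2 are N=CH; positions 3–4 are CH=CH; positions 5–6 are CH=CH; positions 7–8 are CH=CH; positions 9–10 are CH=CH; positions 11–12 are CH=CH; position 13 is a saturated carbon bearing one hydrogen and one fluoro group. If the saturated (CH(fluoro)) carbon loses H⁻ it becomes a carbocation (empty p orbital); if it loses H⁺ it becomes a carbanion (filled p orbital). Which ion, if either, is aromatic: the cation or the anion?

The anion

Both ions have a continuous loop of p orbitals — each ring atom is sp².
Cation: 6 × 2 + 0 = 12 π electrons → 4(3), antiaromatic.
Anion: 6 × 2 + 2 = 14 π electrons → 4(3)+2, aromatic.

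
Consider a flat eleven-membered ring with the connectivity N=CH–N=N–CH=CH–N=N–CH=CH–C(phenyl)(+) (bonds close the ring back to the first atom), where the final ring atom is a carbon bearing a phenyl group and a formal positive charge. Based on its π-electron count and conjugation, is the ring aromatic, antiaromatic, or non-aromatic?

Aromatic

The p orbitals form a continuous loop: every atom in a ring double bond is sp² and brings one electron to the p orbital; each sp² =N– keeps its lone pair in-plane and puts one electron into the π system; the carbocation has an empty p orbital. The ring is fully conjugated.
Counting π electrons: 5 × 2 = 10 from the double-bond units + 0 from the C(phenyl)(+) atom = 10.
That gives a 4n+2 count (10, n = 2).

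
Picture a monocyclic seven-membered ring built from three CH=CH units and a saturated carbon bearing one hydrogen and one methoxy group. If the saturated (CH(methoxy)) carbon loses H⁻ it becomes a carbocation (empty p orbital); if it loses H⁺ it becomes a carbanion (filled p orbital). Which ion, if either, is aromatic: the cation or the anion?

Both ions have a continuous loop of p orbitals — each ring atom is sp².
Cation: 3 × 2 + 0 = 6 π electrons → 4(1)+2, aromatic.
Anion: 3 × 2 + 2 = 8 π electrons → 4(2), antiaromatic.

The cation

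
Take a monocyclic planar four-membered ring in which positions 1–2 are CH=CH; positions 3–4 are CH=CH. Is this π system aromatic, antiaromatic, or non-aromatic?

Antiaromatic

All ring atoms are sp² and supply a p orbital to the ring (the double-bond atoms are sp², each contributing one p electron); the conjugation is uninterrupted.
π-electron count: 2 × 2 = 4 from the 2 double-bond units.
A 4n π count (4, n = 1) in a planar conjugated ring means antiaromatic.
(The species described is cyclobutadiene.)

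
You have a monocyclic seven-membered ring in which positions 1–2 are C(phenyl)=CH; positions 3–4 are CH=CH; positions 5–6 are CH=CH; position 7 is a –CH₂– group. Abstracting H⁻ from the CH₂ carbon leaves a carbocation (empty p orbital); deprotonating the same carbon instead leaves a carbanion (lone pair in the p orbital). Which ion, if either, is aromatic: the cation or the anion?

The cation

In either ion the ring is fully conjugated: every atom, including the new sp² carbon, supplies a p orbital.
Cation: 3 × 2 + 0 = 6 π electrons → 4(1)+2, aromatic.
Anion: 3 × 2 + 2 = 8 π electrons → 4(2), antiaromatic.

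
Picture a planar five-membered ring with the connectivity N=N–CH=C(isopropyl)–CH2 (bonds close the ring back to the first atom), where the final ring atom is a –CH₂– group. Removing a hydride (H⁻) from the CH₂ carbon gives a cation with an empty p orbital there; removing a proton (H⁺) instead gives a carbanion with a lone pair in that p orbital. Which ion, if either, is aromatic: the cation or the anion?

In both ions every ring atom is sp² and contributes a p orbital, so both rings are fully conjugated.
Cation: 2 × 2 + 0 = 4 π electrons → 4(1), antiaromatic.
Anion: 2 × 2 + 2 = 6 π electrons → 4(1)+2, aromatic.

The anion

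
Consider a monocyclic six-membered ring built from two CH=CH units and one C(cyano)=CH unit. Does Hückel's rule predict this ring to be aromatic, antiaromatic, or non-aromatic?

The p orbitals form a continuous loop: every atom in a ring double bond is sp² and brings one electron to the p orbital. The ring is fully conjugated.
π-electron count: 3 × 2 = 6 from the 3 double-bond units.
6 = 4(1) + 2, which satisfies Hückel's 4n+2 rule.

Aromatic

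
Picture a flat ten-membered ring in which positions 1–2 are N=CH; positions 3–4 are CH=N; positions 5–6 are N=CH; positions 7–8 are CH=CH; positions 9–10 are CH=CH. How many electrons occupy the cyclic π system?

Every ring atom contributes a p orbital perpendicular to the ring (the double-bond atoms are sp², each contributing one p electron; each =N– nitrogen is pyridine-type (lone pair in the sp² plane, one electron in the p orbital)), so the π system is cyclic and fully conjugated.
Adding the contributions, 5 × 2 = 10 from the 5 double-bond units.

10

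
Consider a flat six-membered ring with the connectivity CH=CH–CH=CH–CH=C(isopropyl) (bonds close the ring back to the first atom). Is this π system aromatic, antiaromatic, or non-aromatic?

Aromatic

Every ring atom contributes a p orbital perpendicular to the ring (the double-bond atoms are sp², each contributing one p electron), so the π system is cyclic and fully conjugated.
Tallying contributions gives 3 × 2 = 6 from the 3 double-bond units.
Since 6 = 4·1 + 2, the ring meets the 4n+2 criterion.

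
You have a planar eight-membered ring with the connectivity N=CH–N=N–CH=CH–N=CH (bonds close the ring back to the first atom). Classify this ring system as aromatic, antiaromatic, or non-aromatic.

Antiaromatic

Every ring atom contributes a p orbital perpendicular to the ring (every atom in a ring double bond is sp² and brings one electron to the p orbital; each sp² =N– keeps its lone pair in-plane and puts one electron into the π system), so the π system is cyclic and fully conjugated.
π-electron count: 4 × 2 = 8 from the 4 double-bond units.
With 8 = 4·2 π electrons, Hückel's rule classifies the planar ring as antiaromatic.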